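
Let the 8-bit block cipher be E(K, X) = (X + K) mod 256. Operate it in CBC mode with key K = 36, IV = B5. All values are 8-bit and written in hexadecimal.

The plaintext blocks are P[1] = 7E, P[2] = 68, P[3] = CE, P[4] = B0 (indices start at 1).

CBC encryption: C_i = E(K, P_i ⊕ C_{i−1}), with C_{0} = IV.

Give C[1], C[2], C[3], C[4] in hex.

C[1] = 01, C[2] = 9F, C[3] = 87, C[4] = 6D

C[1]: P[1] ⊕ B5 = CB; E(K, CB) = 01.
C[2]: P[2] ⊕ 01 = 69; E(K, 69) = 9F.
C[3]: P[3] ⊕ 9F = 51; E(K, 51) = 87.
C[4]: P[4] ⊕ 87 = 37; E(K, 37) = 6D.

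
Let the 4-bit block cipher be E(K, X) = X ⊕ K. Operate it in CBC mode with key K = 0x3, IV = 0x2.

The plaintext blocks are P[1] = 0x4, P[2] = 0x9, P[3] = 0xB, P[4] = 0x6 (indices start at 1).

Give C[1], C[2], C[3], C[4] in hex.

CBC encryption: C_i = E(K, P_i ⊕ C_{i−1}), with C_{0} = IV.
C[1]: P[1] ⊕ 0x2 = 0x6; E(K, 0x6) = 0x5.
C[2]: P[2] ⊕ 0x5 = 0xC; E(K, 0xC) = 0xF.
C[3]: P[3] ⊕ 0xF = 0x4; E(K, 0x4) = 0x7.
C[4]: P[4] ⊕ 0x7 = 0x1; E(K, 0x1) = 0x2.

C[1] = 0x5, C[2] = 0xF, C[3] = 0x7, C[4] = 0x2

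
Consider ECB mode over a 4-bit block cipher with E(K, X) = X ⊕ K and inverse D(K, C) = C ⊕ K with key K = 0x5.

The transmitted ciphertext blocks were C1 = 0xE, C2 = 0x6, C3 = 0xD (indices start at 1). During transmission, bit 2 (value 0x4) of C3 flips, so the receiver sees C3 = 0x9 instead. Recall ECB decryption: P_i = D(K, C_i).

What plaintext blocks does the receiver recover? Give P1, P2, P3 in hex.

P1 = 0xB, P2 = 0x3, P3 = 0xC

Only C3 changed, to 0x9. In ECB, a change in C_i affects only P_i. Decrypting the received ciphertext:
P1: D(K, 0xE) = 0xB.
P2: D(K, 0x6) = 0x3.
P3: D(K, 0x9) = 0xC.
Blocks that differ from the original plaintext: P3.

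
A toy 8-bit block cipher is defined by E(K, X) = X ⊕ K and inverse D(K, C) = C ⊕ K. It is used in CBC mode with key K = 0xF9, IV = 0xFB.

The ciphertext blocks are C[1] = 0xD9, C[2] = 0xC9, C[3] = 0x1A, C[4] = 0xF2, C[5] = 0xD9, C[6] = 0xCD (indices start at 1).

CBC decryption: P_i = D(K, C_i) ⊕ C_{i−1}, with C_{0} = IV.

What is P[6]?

P[6]: D(K, 0xCD) = 0x34; 0x34 ⊕ 0xD9 = 0xED.

P[6] = 0xED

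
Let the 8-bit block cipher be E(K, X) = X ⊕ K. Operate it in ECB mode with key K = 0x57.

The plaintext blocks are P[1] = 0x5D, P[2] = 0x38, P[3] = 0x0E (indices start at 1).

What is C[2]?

C[2] = 0x6F

ECB encryption: C_i = E(K, P_i).
C[2]: E(K, 0x38) = 0x6F.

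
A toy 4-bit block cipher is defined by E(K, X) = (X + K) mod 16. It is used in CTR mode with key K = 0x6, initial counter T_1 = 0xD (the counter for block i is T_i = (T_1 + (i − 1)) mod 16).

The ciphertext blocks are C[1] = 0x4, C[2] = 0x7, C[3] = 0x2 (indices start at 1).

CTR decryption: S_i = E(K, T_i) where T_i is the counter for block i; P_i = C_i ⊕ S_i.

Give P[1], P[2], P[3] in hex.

P[1]: T = 0xD, S = E(K, T) = 0x3; 0x4 ⊕ 0x3 = 0x7.
P[2]: T = 0xE, S = E(K, T) = 0x4; 0x7 ⊕ 0x4 = 0x3.
P[3]: T = 0xF, S = E(K, T) = 0x5; 0x2 ⊕ 0x5 = 0x7.

P[1] = 0x7, P[2] = 0x3, P[3] = 0x7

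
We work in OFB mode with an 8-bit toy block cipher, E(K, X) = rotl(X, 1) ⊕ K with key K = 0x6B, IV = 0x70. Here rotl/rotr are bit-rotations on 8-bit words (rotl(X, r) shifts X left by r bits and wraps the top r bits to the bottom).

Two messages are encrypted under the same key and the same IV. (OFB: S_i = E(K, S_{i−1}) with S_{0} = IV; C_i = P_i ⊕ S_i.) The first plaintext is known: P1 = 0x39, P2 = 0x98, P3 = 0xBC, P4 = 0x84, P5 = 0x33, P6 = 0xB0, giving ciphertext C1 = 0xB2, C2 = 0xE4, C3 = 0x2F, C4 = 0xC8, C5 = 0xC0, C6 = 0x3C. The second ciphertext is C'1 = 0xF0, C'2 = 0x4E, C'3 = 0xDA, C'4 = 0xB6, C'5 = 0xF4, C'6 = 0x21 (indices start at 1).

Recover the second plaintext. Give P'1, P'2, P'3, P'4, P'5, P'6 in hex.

In OFB with a reused IV, both messages share the same keystream S_i, so C_i ⊕ C'_i = P_i ⊕ P'_i and thus P'_i = P_i ⊕ C_i ⊕ C'_i.
P'1: 0x39 ⊕ 0xB2 ⊕ 0xF0 = 0x7B.
P'2: 0x98 ⊕ 0xE4 ⊕ 0x4E = 0x32.
P'3: 0xBC ⊕ 0x2F ⊕ 0xDA = 0x49.
P'4: 0x84 ⊕ 0xC8 ⊕ 0xB6 = 0xFA.
P'5: 0x33 ⊕ 0xC0 ⊕ 0xF4 = 0x07.
P'6: 0xB0 ⊕ 0x3C ⊕ 0x21 = 0xAD.

P'1 = 0x7B, P'2 = 0x32, P'3 = 0x49, P'4 = 0xFA, P'5 = 0x07, P'6 = 0xAD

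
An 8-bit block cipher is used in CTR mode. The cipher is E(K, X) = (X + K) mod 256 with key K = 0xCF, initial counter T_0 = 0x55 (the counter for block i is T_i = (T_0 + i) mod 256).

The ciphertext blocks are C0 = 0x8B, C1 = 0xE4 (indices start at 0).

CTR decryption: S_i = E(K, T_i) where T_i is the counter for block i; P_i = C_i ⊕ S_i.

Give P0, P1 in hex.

P0: T = 0x55, S = E(K, T) = 0x24; 0x8B ⊕ 0x24 = 0xAF.
P1: T = 0x56, S = E(K, T) = 0x25; 0xE4 ⊕ 0x25 = 0xC1.

P0 = 0xAF, P1 = 0xC1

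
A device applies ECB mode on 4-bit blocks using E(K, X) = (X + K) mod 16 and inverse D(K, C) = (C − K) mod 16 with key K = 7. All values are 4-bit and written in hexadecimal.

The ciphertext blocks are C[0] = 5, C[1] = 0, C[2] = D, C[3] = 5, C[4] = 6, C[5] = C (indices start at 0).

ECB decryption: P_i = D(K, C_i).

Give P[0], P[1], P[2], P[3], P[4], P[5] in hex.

P[0]: D(K, 5) = E.
P[1]: D(K, 0) = 9.
P[2]: D(K, D) = 6.
P[3]: D(K, 5) = E.
P[4]: D(K, 6) = F.
P[5]: D(K, C) = 5.

P[0] = E, P[1] = 9, P[2] = 6, P[3] = E, P[4] = F, P[5] = 5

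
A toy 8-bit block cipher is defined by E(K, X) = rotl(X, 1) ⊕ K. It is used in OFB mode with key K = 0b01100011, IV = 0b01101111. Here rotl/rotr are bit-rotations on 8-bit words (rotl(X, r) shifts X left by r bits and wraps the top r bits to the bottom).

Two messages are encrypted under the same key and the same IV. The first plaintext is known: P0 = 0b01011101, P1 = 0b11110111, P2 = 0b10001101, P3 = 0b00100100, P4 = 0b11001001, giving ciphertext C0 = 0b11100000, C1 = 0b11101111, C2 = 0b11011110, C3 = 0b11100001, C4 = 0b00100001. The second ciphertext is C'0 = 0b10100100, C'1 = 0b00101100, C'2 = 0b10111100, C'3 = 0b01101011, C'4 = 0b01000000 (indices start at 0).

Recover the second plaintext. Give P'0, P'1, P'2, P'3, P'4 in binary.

In OFB with a reused IV, both messages share the same keystream S_i, so C_i ⊕ C'_i = P_i ⊕ P'_i and thus P'_i = P_i ⊕ C_i ⊕ C'_i.
P'0: 0b01011101 ⊕ 0b11100000 ⊕ 0b10100100 = 0b00011001.
P'1: 0b11110111 ⊕ 0b11101111 ⊕ 0b00101100 = 0b00110100.
P'2: 0b10001101 ⊕ 0b11011110 ⊕ 0b10111100 = 0b11101111.
P'3: 0b00100100 ⊕ 0b11100001 ⊕ 0b01101011 = 0b10101110.
P'4: 0b11001001 ⊕ 0b00100001 ⊕ 0b01000000 = 0b10101000.

P'0 = 0b00011001, P'1 = 0b00110100, P'2 = 0b11101111, P'3 = 0b10101110, P'4 = 0b10101000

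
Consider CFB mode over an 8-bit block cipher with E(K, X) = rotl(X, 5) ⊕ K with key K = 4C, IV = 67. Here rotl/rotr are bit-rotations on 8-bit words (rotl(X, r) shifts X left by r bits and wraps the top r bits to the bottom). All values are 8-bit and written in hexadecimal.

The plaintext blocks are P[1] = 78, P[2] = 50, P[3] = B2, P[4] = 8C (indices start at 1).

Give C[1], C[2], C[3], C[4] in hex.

C[1] = D8, C[2] = 07, C[3] = 1E, C[4] = 03

CFB encryption: C_i = P_i ⊕ E(K, C_{i−1}), with C_{0} = IV.
C[1]: E(K, 67) = A0; 78 ⊕ A0 = D8.
C[2]: E(K, D8) = 57; 50 ⊕ 57 = 07.
C[3]: E(K, 07) = AC; B2 ⊕ AC = 1E.
C[4]: E(K, 1E) = 8F; 8C ⊕ 8F = 03.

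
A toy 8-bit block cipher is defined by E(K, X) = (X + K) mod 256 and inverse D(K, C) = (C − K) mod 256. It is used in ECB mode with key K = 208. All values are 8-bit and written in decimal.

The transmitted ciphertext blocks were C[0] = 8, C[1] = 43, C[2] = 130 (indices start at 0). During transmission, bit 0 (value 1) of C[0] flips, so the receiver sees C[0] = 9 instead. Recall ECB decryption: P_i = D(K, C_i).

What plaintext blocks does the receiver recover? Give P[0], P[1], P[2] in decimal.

P[0] = 57, P[1] = 91, P[2] = 178

Only C[0] changed, to 9. In ECB, a change in C_i affects only P_i. Decrypting the received ciphertext:
P[0]: D(K, 9) = 57.
P[1]: D(K, 43) = 91.
P[2]: D(K, 130) = 178.
Blocks that differ from the original plaintext: P[0].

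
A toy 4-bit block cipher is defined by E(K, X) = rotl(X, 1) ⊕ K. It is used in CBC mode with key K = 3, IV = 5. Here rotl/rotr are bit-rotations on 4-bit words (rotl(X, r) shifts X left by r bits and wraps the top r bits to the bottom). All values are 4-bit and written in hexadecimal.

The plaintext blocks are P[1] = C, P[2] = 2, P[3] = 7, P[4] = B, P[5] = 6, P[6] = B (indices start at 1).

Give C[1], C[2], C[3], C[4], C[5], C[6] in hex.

CBC encryption: C_i = E(K, P_i ⊕ C_{i−1}), with C_{0} = IV.
C[1]: P[1] ⊕ 5 = 9; E(K, 9) = 0.
C[2]: P[2] ⊕ 0 = 2; E(K, 2) = 7.
C[3]: P[3] ⊕ 7 = 0; E(K, 0) = 3.
C[4]: P[4] ⊕ 3 = 8; E(K, 8) = 2.
C[5]: P[5] ⊕ 2 = 4; E(K, 4) = B.
C[6]: P[6] ⊕ B = 0; E(K, 0) = 3.

C[1] = 0, C[2] = 7, C[3] = 3, C[4] = 2, C[5] = B, C[6] = 3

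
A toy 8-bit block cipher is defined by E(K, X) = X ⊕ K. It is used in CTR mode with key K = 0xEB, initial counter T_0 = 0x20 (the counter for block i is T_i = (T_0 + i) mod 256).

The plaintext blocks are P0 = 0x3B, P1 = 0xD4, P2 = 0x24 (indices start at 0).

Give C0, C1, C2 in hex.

C0 = 0xF0, C1 = 0x1E, C2 = 0xED

CTR encryption: S_i = E(K, T_i) where T_i is the counter for block i; C_i = P_i ⊕ S_i.
C0: T = 0x20, S = E(K, T) = 0xCB; 0x3B ⊕ 0xCB = 0xF0.
C1: T = 0x21, S = E(K, T) = 0xCA; 0xD4 ⊕ 0xCA = 0x1E.
C2: T = 0x22, S = E(K, T) = 0xC9; 0x24 ⊕ 0xC9 = 0xED.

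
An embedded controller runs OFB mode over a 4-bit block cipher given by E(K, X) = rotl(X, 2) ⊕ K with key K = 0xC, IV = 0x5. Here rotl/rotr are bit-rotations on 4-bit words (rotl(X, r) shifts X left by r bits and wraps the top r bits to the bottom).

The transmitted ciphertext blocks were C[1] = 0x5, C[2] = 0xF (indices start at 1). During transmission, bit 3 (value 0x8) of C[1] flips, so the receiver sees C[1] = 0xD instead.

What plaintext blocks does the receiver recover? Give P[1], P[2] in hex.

OFB decryption: S_i = E(K, S_{i−1}) with S_{0} = IV; P_i = C_i ⊕ S_i.
Only C[1] changed, to 0xD. In OFB, a change in C_i flips the same bit in P_i only; the keystream is unaffected. Decrypting the received ciphertext:
P[1]: S = E(K, 0x5) = 0x9; 0xD ⊕ 0x9 = 0x4.
P[2]: S = E(K, 0x9) = 0xA; 0xF ⊕ 0xA = 0x5.
Blocks that differ from the original plaintext: P[1].

P[1] = 0x4, P[2] = 0x5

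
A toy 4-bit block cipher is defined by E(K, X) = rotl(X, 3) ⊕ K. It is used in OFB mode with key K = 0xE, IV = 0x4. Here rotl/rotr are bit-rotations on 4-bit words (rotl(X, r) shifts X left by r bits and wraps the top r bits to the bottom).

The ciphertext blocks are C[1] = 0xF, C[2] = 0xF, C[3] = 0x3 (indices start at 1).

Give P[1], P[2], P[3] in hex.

OFB decryption: S_i = E(K, S_{i−1}) with S_{0} = IV; P_i = C_i ⊕ S_i.
P[1]: S = E(K, 0x4) = 0xC; 0xF ⊕ 0xC = 0x3.
P[2]: S = E(K, 0xC) = 0x8; 0xF ⊕ 0x8 = 0x7.
P[3]: S = E(K, 0x8) = 0xA; 0x3 ⊕ 0xA = 0x9.

P[1] = 0x3, P[2] = 0x7, P[3] = 0x9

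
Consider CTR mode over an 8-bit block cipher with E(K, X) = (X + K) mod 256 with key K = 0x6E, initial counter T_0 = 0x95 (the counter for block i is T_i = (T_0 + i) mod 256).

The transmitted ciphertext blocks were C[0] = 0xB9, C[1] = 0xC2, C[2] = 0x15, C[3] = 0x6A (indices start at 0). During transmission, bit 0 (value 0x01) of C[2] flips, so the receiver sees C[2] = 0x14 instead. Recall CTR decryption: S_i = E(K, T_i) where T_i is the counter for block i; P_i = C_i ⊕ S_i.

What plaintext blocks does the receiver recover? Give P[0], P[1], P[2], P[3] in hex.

Only C[2] changed, to 0x14. In CTR, a change in C_i flips the same bit in P_i only; the keystream is unaffected. Decrypting the received ciphertext:
P[0]: T = 0x95, S = E(K, T) = 0x03; 0xB9 ⊕ 0x03 = 0xBA.
P[1]: T = 0x96, S = E(K, T) = 0x04; 0xC2 ⊕ 0x04 = 0xC6.
P[2]: T = 0x97, S = E(K, T) = 0x05; 0x14 ⊕ 0x05 = 0x11.
P[3]: T = 0x98, S = E(K, T) = 0x06; 0x6A ⊕ 0x06 = 0x6C.
Blocks that differ from the original plaintext: P[2].

P[0] = 0xBA, P[1] = 0xC6, P[2] = 0x11, P[3] = 0x6C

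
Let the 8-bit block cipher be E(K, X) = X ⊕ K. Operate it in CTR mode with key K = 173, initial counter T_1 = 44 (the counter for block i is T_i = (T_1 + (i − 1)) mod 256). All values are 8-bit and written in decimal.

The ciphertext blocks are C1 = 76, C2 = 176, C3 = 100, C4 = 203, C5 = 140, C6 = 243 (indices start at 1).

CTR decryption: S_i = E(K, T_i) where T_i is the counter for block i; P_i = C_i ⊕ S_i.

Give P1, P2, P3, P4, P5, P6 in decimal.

P1: T = 44, S = E(K, T) = 129; 76 ⊕ 129 = 205.
P2: T = 45, S = E(K, T) = 128; 176 ⊕ 128 = 48.
P3: T = 46, S = E(K, T) = 131; 100 ⊕ 131 = 231.
P4: T = 47, S = E(K, T) = 130; 203 ⊕ 130 = 73.
P5: T = 48, S = E(K, T) = 157; 140 ⊕ 157 = 17.
P6: T = 49, S = E(K, T) = 156; 243 ⊕ 156 = 111.

P1 = 205, P2 = 48, P3 = 231, P4 = 73, P5 = 17, P6 = 111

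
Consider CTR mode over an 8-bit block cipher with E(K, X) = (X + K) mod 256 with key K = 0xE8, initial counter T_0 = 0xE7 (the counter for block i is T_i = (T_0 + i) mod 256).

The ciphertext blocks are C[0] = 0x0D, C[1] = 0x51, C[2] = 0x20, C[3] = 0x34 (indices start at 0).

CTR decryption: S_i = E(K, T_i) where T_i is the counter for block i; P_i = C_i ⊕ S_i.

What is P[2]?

P[2] = 0xF1

P[2]: T = 0xE9, S = E(K, T) = 0xD1; 0x20 ⊕ 0xD1 = 0xF1.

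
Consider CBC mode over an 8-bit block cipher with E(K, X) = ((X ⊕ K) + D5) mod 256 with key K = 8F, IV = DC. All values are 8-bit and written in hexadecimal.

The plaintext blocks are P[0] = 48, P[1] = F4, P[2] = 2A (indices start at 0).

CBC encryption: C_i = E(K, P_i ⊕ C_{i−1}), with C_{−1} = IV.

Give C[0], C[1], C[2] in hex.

C[0]: P[0] ⊕ DC = 94; E(K, 94) = F0.
C[1]: P[1] ⊕ F0 = 04; E(K, 04) = 60.
C[2]: P[2] ⊕ 60 = 4A; E(K, 4A) = 9A.

C[0] = F0, C[1] = 60, C[2] = 9A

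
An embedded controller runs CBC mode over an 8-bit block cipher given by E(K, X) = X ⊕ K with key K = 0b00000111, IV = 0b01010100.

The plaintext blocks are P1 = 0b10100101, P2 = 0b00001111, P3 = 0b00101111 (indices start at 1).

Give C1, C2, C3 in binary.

CBC encryption: C_i = E(K, P_i ⊕ C_{i−1}), with C_{0} = IV.
C1: P1 ⊕ 0b01010100 = 0b11110001; E(K, 0b11110001) = 0b11110110.
C2: P2 ⊕ 0b11110110 = 0b11111001; E(K, 0b11111001) = 0b11111110.
C3: P3 ⊕ 0b11111110 = 0b11010001; E(K, 0b11010001) = 0b11010110.

C1 = 0b11110110, C2 = 0b11111110, C3 = 0b11010110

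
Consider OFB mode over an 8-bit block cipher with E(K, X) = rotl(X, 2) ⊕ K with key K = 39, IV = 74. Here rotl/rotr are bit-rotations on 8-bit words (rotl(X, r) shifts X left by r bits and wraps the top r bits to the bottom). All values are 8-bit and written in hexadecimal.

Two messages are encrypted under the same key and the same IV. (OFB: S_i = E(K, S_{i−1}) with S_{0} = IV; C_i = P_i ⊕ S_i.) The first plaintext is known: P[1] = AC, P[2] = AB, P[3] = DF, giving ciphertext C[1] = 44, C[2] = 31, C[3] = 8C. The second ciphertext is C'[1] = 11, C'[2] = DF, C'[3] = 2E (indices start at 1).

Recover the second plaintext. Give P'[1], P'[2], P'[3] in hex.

In OFB with a reused IV, both messages share the same keystream S_i, so C_i ⊕ C'_i = P_i ⊕ P'_i and thus P'_i = P_i ⊕ C_i ⊕ C'_i.
P'[1]: AC ⊕ 44 ⊕ 11 = F9.
P'[2]: AB ⊕ 31 ⊕ DF = 45.
P'[3]: DF ⊕ 8C ⊕ 2E = 7D.

P'[1] = F9, P'[2] = 45, P'[3] = 7D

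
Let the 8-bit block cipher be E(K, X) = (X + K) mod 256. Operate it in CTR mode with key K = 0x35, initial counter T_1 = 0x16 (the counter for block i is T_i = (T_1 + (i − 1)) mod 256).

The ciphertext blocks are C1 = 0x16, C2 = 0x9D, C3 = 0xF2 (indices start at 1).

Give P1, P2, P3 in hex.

CTR decryption: S_i = E(K, T_i) where T_i is the counter for block i; P_i = C_i ⊕ S_i.
P1: T = 0x16, S = E(K, T) = 0x4B; 0x16 ⊕ 0x4B = 0x5D.
P2: T = 0x17, S = E(K, T) = 0x4C; 0x9D ⊕ 0x4C = 0xD1.
P3: T = 0x18, S = E(K, T) = 0x4D; 0xF2 ⊕ 0x4D = 0xBF.

P1 = 0x5D, P2 = 0xD1, P3 = 0xBF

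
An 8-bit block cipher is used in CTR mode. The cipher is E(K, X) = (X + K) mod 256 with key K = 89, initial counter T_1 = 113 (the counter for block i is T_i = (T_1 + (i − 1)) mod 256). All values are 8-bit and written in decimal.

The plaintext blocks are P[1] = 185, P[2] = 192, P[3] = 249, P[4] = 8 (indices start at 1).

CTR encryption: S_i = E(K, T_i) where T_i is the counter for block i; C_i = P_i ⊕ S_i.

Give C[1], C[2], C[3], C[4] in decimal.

C[1] = 115, C[2] = 11, C[3] = 53, C[4] = 197

C[1]: T = 113, S = E(K, T) = 202; 185 ⊕ 202 = 115.
C[2]: T = 114, S = E(K, T) = 203; 192 ⊕ 203 = 11.
C[3]: T = 115, S = E(K, T) = 204; 249 ⊕ 204 = 53.
C[4]: T = 116, S = E(K, T) = 205; 8 ⊕ 205 = 197.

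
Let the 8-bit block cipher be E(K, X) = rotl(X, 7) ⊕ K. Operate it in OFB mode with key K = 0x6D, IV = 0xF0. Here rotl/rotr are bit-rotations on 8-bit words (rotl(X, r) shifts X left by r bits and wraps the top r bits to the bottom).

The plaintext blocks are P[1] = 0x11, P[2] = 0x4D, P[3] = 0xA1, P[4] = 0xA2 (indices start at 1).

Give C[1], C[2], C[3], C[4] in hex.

OFB encryption: S_i = E(K, S_{i−1}) with S_{0} = IV; C_i = P_i ⊕ S_i.
C[1]: S = E(K, 0xF0) = 0x15; 0x11 ⊕ 0x15 = 0x04.
C[2]: S = E(K, 0x15) = 0xE7; 0x4D ⊕ 0xE7 = 0xAA.
C[3]: S = E(K, 0xE7) = 0x9E; 0xA1 ⊕ 0x9E = 0x3F.
C[4]: S = E(K, 0x9E) = 0x22; 0xA2 ⊕ 0x22 = 0x80.

C[1] = 0x04, C[2] = 0xAA, C[3] = 0x3F, C[4] = 0x80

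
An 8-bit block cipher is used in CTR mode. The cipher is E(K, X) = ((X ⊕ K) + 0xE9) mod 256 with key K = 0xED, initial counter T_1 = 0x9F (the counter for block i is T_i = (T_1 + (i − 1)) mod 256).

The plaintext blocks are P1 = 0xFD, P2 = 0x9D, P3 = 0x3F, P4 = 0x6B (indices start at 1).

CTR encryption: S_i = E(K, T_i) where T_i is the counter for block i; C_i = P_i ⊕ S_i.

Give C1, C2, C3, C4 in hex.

C1 = 0xA6, C2 = 0xAB, C3 = 0x0A, C4 = 0x53

C1: T = 0x9F, S = E(K, T) = 0x5B; 0xFD ⊕ 0x5B = 0xA6.
C2: T = 0xA0, S = E(K, T) = 0x36; 0x9D ⊕ 0x36 = 0xAB.
C3: T = 0xA1, S = E(K, T) = 0x35; 0x3F ⊕ 0x35 = 0x0A.
C4: T = 0xA2, S = E(K, T) = 0x38; 0x6B ⊕ 0x38 = 0x53.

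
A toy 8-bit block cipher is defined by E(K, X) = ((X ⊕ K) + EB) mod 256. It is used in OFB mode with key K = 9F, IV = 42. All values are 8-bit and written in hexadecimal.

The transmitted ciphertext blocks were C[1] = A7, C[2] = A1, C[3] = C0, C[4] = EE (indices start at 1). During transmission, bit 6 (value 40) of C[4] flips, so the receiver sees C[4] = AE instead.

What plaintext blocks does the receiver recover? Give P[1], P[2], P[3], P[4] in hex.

P[1] = 6F, P[2] = E3, P[3] = 08, P[4] = EC

OFB decryption: S_i = E(K, S_{i−1}) with S_{0} = IV; P_i = C_i ⊕ S_i.
Only C[4] changed, to AE. In OFB, a change in C_i flips the same bit in P_i only; the keystream is unaffected. Decrypting the received ciphertext:
P[1]: S = E(K, 42) = C8; A7 ⊕ C8 = 6F.
P[2]: S = E(K, C8) = 42; A1 ⊕ 42 = E3.
P[3]: S = E(K, 42) = C8; C0 ⊕ C8 = 08.
P[4]: S = E(K, C8) = 42; AE ⊕ 42 = EC.
Blocks that differ from the original plaintext: P[4].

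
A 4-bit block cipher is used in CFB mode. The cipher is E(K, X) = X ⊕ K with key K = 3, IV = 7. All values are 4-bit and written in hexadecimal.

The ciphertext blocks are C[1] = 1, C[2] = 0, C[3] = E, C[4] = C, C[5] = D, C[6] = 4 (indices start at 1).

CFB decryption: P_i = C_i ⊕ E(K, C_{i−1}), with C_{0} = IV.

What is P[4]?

P[4] = 1

P[4]: E(K, E) = D; C ⊕ D = 1.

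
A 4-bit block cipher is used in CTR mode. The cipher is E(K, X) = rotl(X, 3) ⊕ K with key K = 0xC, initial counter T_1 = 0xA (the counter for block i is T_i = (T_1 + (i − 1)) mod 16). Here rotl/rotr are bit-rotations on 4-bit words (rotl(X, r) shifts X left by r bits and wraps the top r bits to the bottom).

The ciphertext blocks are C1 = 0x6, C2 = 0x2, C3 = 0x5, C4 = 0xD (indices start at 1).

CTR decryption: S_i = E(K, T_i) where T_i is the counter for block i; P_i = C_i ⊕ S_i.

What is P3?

P3 = 0xF

P3: T = 0xC, S = E(K, T) = 0xA; 0x5 ⊕ 0xA = 0xF.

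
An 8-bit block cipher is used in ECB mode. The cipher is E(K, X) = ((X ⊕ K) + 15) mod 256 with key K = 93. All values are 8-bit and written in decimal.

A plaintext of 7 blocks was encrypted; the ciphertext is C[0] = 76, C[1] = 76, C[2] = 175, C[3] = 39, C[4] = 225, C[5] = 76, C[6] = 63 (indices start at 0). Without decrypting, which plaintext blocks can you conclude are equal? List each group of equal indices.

P[0] = P[1] = P[5]

ECB encrypts each block independently with the same key, so equal ciphertext blocks imply equal plaintext blocks.
C[0] = C[1] = C[5] = 76, so P[0] = P[1] = P[5].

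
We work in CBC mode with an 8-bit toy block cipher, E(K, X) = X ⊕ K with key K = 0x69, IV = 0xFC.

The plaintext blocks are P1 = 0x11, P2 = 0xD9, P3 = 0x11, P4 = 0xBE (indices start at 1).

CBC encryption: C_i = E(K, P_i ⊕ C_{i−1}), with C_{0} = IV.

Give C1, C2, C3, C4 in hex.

C1 = 0x84, C2 = 0x34, C3 = 0x4C, C4 = 0x9B

C1: P1 ⊕ 0xFC = 0xED; E(K, 0xED) = 0x84.
C2: P2 ⊕ 0x84 = 0x5D; E(K, 0x5D) = 0x34.
C3: P3 ⊕ 0x34 = 0x25; E(K, 0x25) = 0x4C.
C4: P4 ⊕ 0x4C = 0xF2; E(K, 0xF2) = 0x9B.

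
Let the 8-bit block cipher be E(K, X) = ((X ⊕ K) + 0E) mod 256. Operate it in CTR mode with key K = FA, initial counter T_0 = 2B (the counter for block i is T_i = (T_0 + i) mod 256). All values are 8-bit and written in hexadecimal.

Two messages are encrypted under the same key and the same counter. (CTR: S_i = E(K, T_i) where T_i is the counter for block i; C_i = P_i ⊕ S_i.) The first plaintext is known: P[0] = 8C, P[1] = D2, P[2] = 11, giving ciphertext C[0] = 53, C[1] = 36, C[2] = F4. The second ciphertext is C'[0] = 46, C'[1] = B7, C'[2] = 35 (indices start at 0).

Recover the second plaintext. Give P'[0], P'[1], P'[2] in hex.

In CTR with a reused counter, both messages share the same keystream S_i, so C_i ⊕ C'_i = P_i ⊕ P'_i and thus P'_i = P_i ⊕ C_i ⊕ C'_i.
P'[0]: 8C ⊕ 53 ⊕ 46 = 99.
P'[1]: D2 ⊕ 36 ⊕ B7 = 53.
P'[2]: 11 ⊕ F4 ⊕ 35 = D0.

P'[0] = 99, P'[1] = 53, P'[2] = D0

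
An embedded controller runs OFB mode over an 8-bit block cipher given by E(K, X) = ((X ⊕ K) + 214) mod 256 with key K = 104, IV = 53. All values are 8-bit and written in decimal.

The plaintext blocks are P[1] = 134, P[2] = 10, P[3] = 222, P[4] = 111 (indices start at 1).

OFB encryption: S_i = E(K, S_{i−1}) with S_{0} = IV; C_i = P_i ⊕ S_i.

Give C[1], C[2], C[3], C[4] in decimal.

C[1]: S = E(K, 53) = 51; 134 ⊕ 51 = 181.
C[2]: S = E(K, 51) = 49; 10 ⊕ 49 = 59.
C[3]: S = E(K, 49) = 47; 222 ⊕ 47 = 241.
C[4]: S = E(K, 47) = 29; 111 ⊕ 29 = 114.

C[1] = 181, C[2] = 59, C[3] = 241, C[4] = 114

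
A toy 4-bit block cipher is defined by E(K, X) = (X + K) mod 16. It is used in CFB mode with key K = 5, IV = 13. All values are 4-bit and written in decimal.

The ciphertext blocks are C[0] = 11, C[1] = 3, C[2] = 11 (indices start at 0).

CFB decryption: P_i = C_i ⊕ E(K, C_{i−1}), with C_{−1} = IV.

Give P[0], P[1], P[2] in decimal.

P[0] = 9, P[1] = 3, P[2] = 3

P[0]: E(K, 13) = 2; 11 ⊕ 2 = 9.
P[1]: E(K, 11) = 0; 3 ⊕ 0 = 3.
P[2]: E(K, 3) = 8; 11 ⊕ 8 = 3.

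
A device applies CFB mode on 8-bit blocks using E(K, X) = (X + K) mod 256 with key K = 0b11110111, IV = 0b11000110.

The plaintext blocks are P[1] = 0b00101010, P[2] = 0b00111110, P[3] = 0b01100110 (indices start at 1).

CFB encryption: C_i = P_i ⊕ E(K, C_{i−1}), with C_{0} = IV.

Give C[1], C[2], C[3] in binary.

C[1]: E(K, 0b11000110) = 0b10111101; 0b00101010 ⊕ 0b10111101 = 0b10010111.
C[2]: E(K, 0b10010111) = 0b10001110; 0b00111110 ⊕ 0b10001110 = 0b10110000.
C[3]: E(K, 0b10110000) = 0b10100111; 0b01100110 ⊕ 0b10100111 = 0b11000001.

C[1] = 0b10010111, C[2] = 0b10110000, C[3] = 0b11000001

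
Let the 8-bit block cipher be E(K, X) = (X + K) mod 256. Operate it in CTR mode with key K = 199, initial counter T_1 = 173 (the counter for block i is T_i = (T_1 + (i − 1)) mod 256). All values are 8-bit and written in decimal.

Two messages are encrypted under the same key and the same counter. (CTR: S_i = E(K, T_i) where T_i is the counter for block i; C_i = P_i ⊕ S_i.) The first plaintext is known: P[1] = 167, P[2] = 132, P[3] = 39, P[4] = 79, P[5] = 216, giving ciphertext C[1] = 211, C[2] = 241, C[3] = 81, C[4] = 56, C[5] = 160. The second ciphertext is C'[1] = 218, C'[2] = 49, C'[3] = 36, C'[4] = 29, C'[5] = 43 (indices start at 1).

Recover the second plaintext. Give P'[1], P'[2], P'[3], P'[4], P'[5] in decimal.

In CTR with a reused counter, both messages share the same keystream S_i, so C_i ⊕ C'_i = P_i ⊕ P'_i and thus P'_i = P_i ⊕ C_i ⊕ C'_i.
P'[1]: 167 ⊕ 211 ⊕ 218 = 174.
P'[2]: 132 ⊕ 241 ⊕ 49 = 68.
P'[3]: 39 ⊕ 81 ⊕ 36 = 82.
P'[4]: 79 ⊕ 56 ⊕ 29 = 106.
P'[5]: 216 ⊕ 160 ⊕ 43 = 83.

P'[1] = 174, P'[2] = 68, P'[3] = 82, P'[4] = 106, P'[5] = 83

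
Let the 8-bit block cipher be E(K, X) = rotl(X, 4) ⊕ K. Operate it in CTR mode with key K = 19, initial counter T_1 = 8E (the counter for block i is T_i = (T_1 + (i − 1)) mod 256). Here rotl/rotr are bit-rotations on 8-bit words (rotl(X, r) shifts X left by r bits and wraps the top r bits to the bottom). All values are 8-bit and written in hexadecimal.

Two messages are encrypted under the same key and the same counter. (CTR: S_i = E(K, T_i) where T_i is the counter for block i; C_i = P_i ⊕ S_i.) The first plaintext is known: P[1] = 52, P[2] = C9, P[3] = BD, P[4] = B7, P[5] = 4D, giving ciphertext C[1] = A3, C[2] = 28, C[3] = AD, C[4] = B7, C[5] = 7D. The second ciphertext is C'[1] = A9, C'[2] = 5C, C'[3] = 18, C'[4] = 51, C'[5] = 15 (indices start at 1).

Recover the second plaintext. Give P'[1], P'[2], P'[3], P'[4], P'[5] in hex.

In CTR with a reused counter, both messages share the same keystream S_i, so C_i ⊕ C'_i = P_i ⊕ P'_i and thus P'_i = P_i ⊕ C_i ⊕ C'_i.
P'[1]: 52 ⊕ A3 ⊕ A9 = 58.
P'[2]: C9 ⊕ 28 ⊕ 5C = BD.
P'[3]: BD ⊕ AD ⊕ 18 = 08.
P'[4]: B7 ⊕ B7 ⊕ 51 = 51.
P'[5]: 4D ⊕ 7D ⊕ 15 = 25.

P'[1] = 58, P'[2] = BD, P'[3] = 08, P'[4] = 51, P'[5] = 25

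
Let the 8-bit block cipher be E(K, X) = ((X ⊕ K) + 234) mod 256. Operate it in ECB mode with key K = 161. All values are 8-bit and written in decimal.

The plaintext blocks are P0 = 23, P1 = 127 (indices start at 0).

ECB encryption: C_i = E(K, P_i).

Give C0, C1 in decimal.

C0 = 160, C1 = 200

C0: E(K, 23) = 160.
C1: E(K, 127) = 200.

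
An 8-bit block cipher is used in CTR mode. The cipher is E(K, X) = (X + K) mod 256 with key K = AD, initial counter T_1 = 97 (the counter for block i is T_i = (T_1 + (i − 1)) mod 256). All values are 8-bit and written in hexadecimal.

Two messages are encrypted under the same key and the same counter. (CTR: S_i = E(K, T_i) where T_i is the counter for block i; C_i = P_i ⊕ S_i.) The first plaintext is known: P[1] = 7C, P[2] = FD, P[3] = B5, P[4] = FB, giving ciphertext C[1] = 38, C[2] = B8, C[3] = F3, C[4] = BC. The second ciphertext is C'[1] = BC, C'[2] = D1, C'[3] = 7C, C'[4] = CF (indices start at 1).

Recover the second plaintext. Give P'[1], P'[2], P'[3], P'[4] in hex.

In CTR with a reused counter, both messages share the same keystream S_i, so C_i ⊕ C'_i = P_i ⊕ P'_i and thus P'_i = P_i ⊕ C_i ⊕ C'_i.
P'[1]: 7C ⊕ 38 ⊕ BC = F8.
P'[2]: FD ⊕ B8 ⊕ D1 = 94.
P'[3]: B5 ⊕ F3 ⊕ 7C = 3A.
P'[4]: FB ⊕ BC ⊕ CF = 88.

P'[1] = F8, P'[2] = 94, P'[3] = 3A, P'[4] = 88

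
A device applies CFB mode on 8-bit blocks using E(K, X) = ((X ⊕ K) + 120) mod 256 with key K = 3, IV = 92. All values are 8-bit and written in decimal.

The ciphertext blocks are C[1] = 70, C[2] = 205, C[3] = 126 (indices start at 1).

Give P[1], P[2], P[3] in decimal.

CFB decryption: P_i = C_i ⊕ E(K, C_{i−1}), with C_{0} = IV.
P[1]: E(K, 92) = 215; 70 ⊕ 215 = 145.
P[2]: E(K, 70) = 189; 205 ⊕ 189 = 112.
P[3]: E(K, 205) = 70; 126 ⊕ 70 = 56.

P[1] = 145, P[2] = 112, P[3] = 56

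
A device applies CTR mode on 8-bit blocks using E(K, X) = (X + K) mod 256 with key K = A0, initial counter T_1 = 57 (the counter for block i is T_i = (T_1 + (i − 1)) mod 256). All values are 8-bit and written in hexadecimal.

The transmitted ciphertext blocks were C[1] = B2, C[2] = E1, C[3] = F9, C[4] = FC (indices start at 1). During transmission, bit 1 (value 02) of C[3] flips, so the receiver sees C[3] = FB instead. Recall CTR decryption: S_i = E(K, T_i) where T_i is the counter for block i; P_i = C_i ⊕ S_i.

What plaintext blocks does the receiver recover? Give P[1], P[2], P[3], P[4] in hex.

P[1] = 45, P[2] = 19, P[3] = 02, P[4] = 06

Only C[3] changed, to FB. In CTR, a change in C_i flips the same bit in P_i only; the keystream is unaffected. Decrypting the received ciphertext:
P[1]: T = 57, S = E(K, T) = F7; B2 ⊕ F7 = 45.
P[2]: T = 58, S = E(K, T) = F8; E1 ⊕ F8 = 19.
P[3]: T = 59, S = E(K, T) = F9; FB ⊕ F9 = 02.
P[4]: T = 5A, S = E(K, T) = FA; FC ⊕ FA = 06.
Blocks that differ from the original plaintext: P[3].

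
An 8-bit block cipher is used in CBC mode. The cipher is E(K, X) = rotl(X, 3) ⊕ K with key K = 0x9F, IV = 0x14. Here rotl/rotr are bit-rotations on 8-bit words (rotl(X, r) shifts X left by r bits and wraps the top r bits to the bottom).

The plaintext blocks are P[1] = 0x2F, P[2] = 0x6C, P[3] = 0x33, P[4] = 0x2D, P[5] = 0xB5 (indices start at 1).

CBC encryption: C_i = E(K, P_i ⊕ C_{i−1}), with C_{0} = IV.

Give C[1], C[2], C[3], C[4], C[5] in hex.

C[1]: P[1] ⊕ 0x14 = 0x3B; E(K, 0x3B) = 0x46.
C[2]: P[2] ⊕ 0x46 = 0x2A; E(K, 0x2A) = 0xCE.
C[3]: P[3] ⊕ 0xCE = 0xFD; E(K, 0xFD) = 0x70.
C[4]: P[4] ⊕ 0x70 = 0x5D; E(K, 0x5D) = 0x75.
C[5]: P[5] ⊕ 0x75 = 0xC0; E(K, 0xC0) = 0x99.

C[1] = 0x46, C[2] = 0xCE, C[3] = 0x70, C[4] = 0x75, C[5] = 0x99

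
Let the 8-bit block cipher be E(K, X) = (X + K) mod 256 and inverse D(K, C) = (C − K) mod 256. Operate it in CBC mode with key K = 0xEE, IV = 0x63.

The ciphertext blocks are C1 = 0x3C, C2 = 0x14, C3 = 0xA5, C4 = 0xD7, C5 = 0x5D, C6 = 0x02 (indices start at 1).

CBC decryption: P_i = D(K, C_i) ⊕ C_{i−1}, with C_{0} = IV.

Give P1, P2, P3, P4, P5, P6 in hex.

P1: D(K, 0x3C) = 0x4E; 0x4E ⊕ 0x63 = 0x2D.
P2: D(K, 0x14) = 0x26; 0x26 ⊕ 0x3C = 0x1A.
P3: D(K, 0xA5) = 0xB7; 0xB7 ⊕ 0x14 = 0xA3.
P4: D(K, 0xD7) = 0xE9; 0xE9 ⊕ 0xA5 = 0x4C.
P5: D(K, 0x5D) = 0x6F; 0x6F ⊕ 0xD7 = 0xB8.
P6: D(K, 0x02) = 0x14; 0x14 ⊕ 0x5D = 0x49.

P1 = 0x2D, P2 = 0x1A, P3 = 0xA3, P4 = 0x4C, P5 = 0xB8, P6 = 0x49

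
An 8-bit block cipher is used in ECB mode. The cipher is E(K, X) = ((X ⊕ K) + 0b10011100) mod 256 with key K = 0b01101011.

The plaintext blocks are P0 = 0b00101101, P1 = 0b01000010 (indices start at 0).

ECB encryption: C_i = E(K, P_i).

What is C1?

C1: E(K, 0b01000010) = 0b11000101.

C1 = 0b11000101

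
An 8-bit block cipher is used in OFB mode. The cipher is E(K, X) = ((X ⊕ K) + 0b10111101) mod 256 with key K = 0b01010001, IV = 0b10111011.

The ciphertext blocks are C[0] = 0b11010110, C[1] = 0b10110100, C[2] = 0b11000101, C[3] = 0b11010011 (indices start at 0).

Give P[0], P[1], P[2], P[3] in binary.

OFB decryption: S_i = E(K, S_{i−1}) with S_{−1} = IV; P_i = C_i ⊕ S_i.
P[0]: S = E(K, 0b10111011) = 0b10100111; 0b11010110 ⊕ 0b10100111 = 0b01110001.
P[1]: S = E(K, 0b10100111) = 0b10110011; 0b10110100 ⊕ 0b10110011 = 0b00000111.
P[2]: S = E(K, 0b10110011) = 0b10011111; 0b11000101 ⊕ 0b10011111 = 0b01011010.
P[3]: S = E(K, 0b10011111) = 0b10001011; 0b11010011 ⊕ 0b10001011 = 0b01011000.

P[0] = 0b01110001, P[1] = 0b00000111, P[2] = 0b01011010, P[3] = 0b01011000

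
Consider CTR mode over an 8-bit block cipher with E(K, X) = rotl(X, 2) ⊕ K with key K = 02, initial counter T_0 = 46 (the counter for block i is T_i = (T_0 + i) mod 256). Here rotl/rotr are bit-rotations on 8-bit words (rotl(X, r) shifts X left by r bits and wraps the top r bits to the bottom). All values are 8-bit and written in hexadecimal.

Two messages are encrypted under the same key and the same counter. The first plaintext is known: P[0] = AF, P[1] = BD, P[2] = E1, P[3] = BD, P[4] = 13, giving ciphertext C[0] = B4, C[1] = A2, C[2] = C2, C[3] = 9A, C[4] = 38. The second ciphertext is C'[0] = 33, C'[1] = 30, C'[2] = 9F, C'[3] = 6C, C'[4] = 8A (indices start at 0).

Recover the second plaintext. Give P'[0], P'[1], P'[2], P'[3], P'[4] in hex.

In CTR with a reused counter, both messages share the same keystream S_i, so C_i ⊕ C'_i = P_i ⊕ P'_i and thus P'_i = P_i ⊕ C_i ⊕ C'_i.
P'[0]: AF ⊕ B4 ⊕ 33 = 28.
P'[1]: BD ⊕ A2 ⊕ 30 = 2F.
P'[2]: E1 ⊕ C2 ⊕ 9F = BC.
P'[3]: BD ⊕ 9A ⊕ 6C = 4B.
P'[4]: 13 ⊕ 38 ⊕ 8A = A1.

P'[0] = 28, P'[1] = 2F, P'[2] = BC, P'[3] = 4B, P'[4] = A1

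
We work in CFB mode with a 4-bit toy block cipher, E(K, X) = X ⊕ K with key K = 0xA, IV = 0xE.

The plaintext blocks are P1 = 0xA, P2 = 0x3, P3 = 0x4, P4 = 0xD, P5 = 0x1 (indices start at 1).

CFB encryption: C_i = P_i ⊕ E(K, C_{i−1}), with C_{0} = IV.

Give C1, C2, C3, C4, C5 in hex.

C1 = 0xE, C2 = 0x7, C3 = 0x9, C4 = 0xE, C5 = 0x5

C1: E(K, 0xE) = 0x4; 0xA ⊕ 0x4 = 0xE.
C2: E(K, 0xE) = 0x4; 0x3 ⊕ 0x4 = 0x7.
C3: E(K, 0x7) = 0xD; 0x4 ⊕ 0xD = 0x9.
C4: E(K, 0x9) = 0x3; 0xD ⊕ 0x3 = 0xE.
C5: E(K, 0xE) = 0x4; 0x1 ⊕ 0x4 = 0x5.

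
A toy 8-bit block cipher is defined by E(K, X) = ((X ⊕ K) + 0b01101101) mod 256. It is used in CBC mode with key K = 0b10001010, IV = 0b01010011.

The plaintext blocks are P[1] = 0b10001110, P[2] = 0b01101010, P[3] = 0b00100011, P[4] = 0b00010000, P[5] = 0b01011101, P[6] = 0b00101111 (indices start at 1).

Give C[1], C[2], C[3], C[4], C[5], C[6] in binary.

CBC encryption: C_i = E(K, P_i ⊕ C_{i−1}), with C_{0} = IV.
C[1]: P[1] ⊕ 0b01010011 = 0b11011101; E(K, 0b11011101) = 0b11000100.
C[2]: P[2] ⊕ 0b11000100 = 0b10101110; E(K, 0b10101110) = 0b10010001.
C[3]: P[3] ⊕ 0b10010001 = 0b10110010; E(K, 0b10110010) = 0b10100101.
C[4]: P[4] ⊕ 0b10100101 = 0b10110101; E(K, 0b10110101) = 0b10101100.
C[5]: P[5] ⊕ 0b10101100 = 0b11110001; E(K, 0b11110001) = 0b11101000.
C[6]: P[6] ⊕ 0b11101000 = 0b11000111; E(K, 0b11000111) = 0b10111010.

C[1] = 0b11000100, C[2] = 0b10010001, C[3] = 0b10100101, C[4] = 0b10101100, C[5] = 0b11101000, C[6] = 0b10111010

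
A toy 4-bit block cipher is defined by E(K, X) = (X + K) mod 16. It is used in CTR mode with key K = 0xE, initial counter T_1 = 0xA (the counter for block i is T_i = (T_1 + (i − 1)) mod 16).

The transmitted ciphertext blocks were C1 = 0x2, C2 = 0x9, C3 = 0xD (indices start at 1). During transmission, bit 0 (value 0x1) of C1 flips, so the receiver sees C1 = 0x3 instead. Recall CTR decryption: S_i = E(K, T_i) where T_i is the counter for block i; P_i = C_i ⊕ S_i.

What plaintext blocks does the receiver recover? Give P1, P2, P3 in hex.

P1 = 0xB, P2 = 0x0, P3 = 0x7

Only C1 changed, to 0x3. In CTR, a change in C_i flips the same bit in P_i only; the keystream is unaffected. Decrypting the received ciphertext:
P1: T = 0xA, S = E(K, T) = 0x8; 0x3 ⊕ 0x8 = 0xB.
P2: T = 0xB, S = E(K, T) = 0x9; 0x9 ⊕ 0x9 = 0x0.
P3: T = 0xC, S = E(K, T) = 0xA; 0xD ⊕ 0xA = 0x7.
Blocks that differ from the original plaintext: P1.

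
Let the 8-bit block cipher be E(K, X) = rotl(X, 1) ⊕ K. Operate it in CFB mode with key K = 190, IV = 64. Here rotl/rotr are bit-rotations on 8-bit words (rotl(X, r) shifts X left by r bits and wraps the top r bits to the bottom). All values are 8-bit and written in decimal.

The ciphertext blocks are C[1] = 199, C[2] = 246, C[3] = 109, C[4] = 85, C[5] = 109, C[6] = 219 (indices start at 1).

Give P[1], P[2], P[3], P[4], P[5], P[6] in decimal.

CFB decryption: P_i = C_i ⊕ E(K, C_{i−1}), with C_{0} = IV.
P[1]: E(K, 64) = 62; 199 ⊕ 62 = 249.
P[2]: E(K, 199) = 49; 246 ⊕ 49 = 199.
P[3]: E(K, 246) = 83; 109 ⊕ 83 = 62.
P[4]: E(K, 109) = 100; 85 ⊕ 100 = 49.
P[5]: E(K, 85) = 20; 109 ⊕ 20 = 121.
P[6]: E(K, 109) = 100; 219 ⊕ 100 = 191.

P[1] = 249, P[2] = 199, P[3] = 62, P[4] = 49, P[5] = 121, P[6] = 191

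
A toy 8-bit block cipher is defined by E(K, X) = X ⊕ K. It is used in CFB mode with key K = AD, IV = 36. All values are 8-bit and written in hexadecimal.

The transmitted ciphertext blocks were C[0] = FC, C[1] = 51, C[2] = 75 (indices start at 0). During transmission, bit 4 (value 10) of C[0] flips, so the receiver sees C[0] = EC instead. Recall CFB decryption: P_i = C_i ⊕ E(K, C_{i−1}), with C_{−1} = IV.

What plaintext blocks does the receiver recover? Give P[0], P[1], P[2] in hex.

Only C[0] changed, to EC. In CFB, a change in C_i flips the same bit in P_i and garbles P_{i+1}. Decrypting the received ciphertext:
P[0]: E(K, 36) = 9B; EC ⊕ 9B = 77.
P[1]: E(K, EC) = 41; 51 ⊕ 41 = 10.
P[2]: E(K, 51) = FC; 75 ⊕ FC = 89.
Blocks that differ from the original plaintext: P[0], P[1].

P[0] = 77, P[1] = 10, P[2] = 89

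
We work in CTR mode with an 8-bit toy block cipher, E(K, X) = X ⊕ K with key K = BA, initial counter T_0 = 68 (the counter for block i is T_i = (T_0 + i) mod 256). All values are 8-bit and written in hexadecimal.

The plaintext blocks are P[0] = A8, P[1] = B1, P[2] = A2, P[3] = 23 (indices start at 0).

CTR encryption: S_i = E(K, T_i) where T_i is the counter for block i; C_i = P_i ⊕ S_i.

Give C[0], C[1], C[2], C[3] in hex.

C[0]: T = 68, S = E(K, T) = D2; A8 ⊕ D2 = 7A.
C[1]: T = 69, S = E(K, T) = D3; B1 ⊕ D3 = 62.
C[2]: T = 6A, S = E(K, T) = D0; A2 ⊕ D0 = 72.
C[3]: T = 6B, S = E(K, T) = D1; 23 ⊕ D1 = F2.

C[0] = 7A, C[1] = 62, C[2] = 72, C[3] = F2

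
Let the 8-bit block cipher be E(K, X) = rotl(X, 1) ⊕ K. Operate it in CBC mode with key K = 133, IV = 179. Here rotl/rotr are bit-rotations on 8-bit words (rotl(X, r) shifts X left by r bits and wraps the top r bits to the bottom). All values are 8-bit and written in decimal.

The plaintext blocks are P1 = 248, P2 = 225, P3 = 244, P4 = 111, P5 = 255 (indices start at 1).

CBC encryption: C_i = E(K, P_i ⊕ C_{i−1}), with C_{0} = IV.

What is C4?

C1: P1 ⊕ 179 = 75; E(K, 75) = 19.
C2: P2 ⊕ 19 = 242; E(K, 242) = 96.
C3: P3 ⊕ 96 = 148; E(K, 148) = 172.
C4: P4 ⊕ 172 = 195; E(K, 195) = 2.

C4 = 2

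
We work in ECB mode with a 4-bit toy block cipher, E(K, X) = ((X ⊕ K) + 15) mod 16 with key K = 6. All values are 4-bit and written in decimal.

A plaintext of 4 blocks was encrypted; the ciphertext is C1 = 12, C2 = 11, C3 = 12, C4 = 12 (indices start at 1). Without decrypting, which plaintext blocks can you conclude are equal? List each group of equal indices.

ECB encrypts each block independently with the same key, so equal ciphertext blocks imply equal plaintext blocks.
C1 = C3 = C4 = 12, so P1 = P3 = P4.

P1 = P3 = P4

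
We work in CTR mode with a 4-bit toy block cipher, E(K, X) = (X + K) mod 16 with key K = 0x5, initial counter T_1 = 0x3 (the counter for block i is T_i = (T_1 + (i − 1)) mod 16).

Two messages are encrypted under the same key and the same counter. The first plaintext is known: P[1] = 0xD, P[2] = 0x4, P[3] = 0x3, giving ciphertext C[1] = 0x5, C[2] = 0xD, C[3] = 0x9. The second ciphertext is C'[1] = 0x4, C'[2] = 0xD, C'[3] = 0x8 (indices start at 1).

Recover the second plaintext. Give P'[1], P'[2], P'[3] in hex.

In CTR with a reused counter, both messages share the same keystream S_i, so C_i ⊕ C'_i = P_i ⊕ P'_i and thus P'_i = P_i ⊕ C_i ⊕ C'_i.
P'[1]: 0xD ⊕ 0x5 ⊕ 0x4 = 0xC.
P'[2]: 0x4 ⊕ 0xD ⊕ 0xD = 0x4.
P'[3]: 0x3 ⊕ 0x9 ⊕ 0x8 = 0x2.

P'[1] = 0xC, P'[2] = 0x4, P'[3] = 0x2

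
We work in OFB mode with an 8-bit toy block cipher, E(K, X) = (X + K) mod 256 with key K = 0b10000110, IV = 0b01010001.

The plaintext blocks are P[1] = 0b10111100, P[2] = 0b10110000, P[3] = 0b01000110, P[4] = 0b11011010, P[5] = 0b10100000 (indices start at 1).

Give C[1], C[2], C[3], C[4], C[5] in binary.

OFB encryption: S_i = E(K, S_{i−1}) with S_{0} = IV; C_i = P_i ⊕ S_i.
C[1]: S = E(K, 0b01010001) = 0b11010111; 0b10111100 ⊕ 0b11010111 = 0b01101011.
C[2]: S = E(K, 0b11010111) = 0b01011101; 0b10110000 ⊕ 0b01011101 = 0b11101101.
C[3]: S = E(K, 0b01011101) = 0b11100011; 0b01000110 ⊕ 0b11100011 = 0b10100101.
C[4]: S = E(K, 0b11100011) = 0b01101001; 0b11011010 ⊕ 0b01101001 = 0b10110011.
C[5]: S = E(K, 0b01101001) = 0b11101111; 0b10100000 ⊕ 0b11101111 = 0b01001111.

C[1] = 0b01101011, C[2] = 0b11101101, C[3] = 0b10100101, C[4] = 0b10110011, C[5] = 0b01001111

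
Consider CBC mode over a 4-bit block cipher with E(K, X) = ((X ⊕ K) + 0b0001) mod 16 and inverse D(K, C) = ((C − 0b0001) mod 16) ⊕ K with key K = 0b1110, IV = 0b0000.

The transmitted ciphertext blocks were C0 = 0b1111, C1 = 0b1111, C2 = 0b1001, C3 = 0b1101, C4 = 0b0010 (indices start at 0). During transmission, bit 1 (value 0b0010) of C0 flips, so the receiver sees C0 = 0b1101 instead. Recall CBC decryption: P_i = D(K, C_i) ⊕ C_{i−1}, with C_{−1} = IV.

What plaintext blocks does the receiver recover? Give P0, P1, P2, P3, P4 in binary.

Only C0 changed, to 0b1101. In CBC, a change in C_i garbles P_i and flips the same bit in P_{i+1}. Decrypting the received ciphertext:
P0: D(K, 0b1101) = 0b0010; 0b0010 ⊕ 0b0000 = 0b0010.
P1: D(K, 0b1111) = 0b0000; 0b0000 ⊕ 0b1101 = 0b1101.
P2: D(K, 0b1001) = 0b0110; 0b0110 ⊕ 0b1111 = 0b1001.
P3: D(K, 0b1101) = 0b0010; 0b0010 ⊕ 0b1001 = 0b1011.
P4: D(K, 0b0010) = 0b1111; 0b1111 ⊕ 0b1101 = 0b0010.
Blocks that differ from the original plaintext: P0, P1.

P0 = 0b0010, P1 = 0b1101, P2 = 0b1001, P3 = 0b1011, P4 = 0b0010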